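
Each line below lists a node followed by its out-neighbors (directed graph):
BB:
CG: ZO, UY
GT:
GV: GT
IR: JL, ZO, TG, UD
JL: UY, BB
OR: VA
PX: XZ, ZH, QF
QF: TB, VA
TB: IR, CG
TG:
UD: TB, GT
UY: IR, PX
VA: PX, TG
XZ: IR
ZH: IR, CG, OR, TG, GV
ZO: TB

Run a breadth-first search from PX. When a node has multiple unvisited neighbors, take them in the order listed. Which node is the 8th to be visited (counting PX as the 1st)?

TG

Visit PX; enqueue XZ, ZH, QF → queue [XZ, ZH, QF]
Visit XZ; enqueue IR → queue [ZH, QF, IR]
Visit ZH; enqueue CG, OR, TG, GV → queue [QF, IR, CG, OR, TG, GV]
Visit QF; enqueue TB, VA → queue [IR, CG, OR, TG, GV, TB, VA]
Visit IR; enqueue JL, ZO, UD → queue [CG, OR, TG, GV, TB, VA, JL, ZO, UD]
Visit CG; enqueue UY → queue [OR, TG, GV, TB, VA, JL, ZO, UD, UY]
Visit OR → queue [TG, GV, TB, VA, JL, ZO, UD, UY]
Visit TG → queue [GV, TB, VA, JL, ZO, UD, UY]
Visit GV; enqueue GT → queue [TB, VA, JL, ZO, UD, UY, GT]
Visit TB → queue [VA, JL, ZO, UD, UY, GT]
Visit VA → queue [JL, ZO, UD, UY, GT]
Visit JL; enqueue BB → queue [ZO, UD, UY, GT, BB]
Visit ZO → queue [UD, UY, GT, BB]
Visit UD → queue [UY, GT, BB]
Visit UY → queue [GT, BB]
Visit GT → queue [BB]
Visit BB → queue []

Visit order: PX, XZ, ZH, QF, IR, CG, OR, TG, GV, TB, VA, JL, ZO, UD, UY, GT, BB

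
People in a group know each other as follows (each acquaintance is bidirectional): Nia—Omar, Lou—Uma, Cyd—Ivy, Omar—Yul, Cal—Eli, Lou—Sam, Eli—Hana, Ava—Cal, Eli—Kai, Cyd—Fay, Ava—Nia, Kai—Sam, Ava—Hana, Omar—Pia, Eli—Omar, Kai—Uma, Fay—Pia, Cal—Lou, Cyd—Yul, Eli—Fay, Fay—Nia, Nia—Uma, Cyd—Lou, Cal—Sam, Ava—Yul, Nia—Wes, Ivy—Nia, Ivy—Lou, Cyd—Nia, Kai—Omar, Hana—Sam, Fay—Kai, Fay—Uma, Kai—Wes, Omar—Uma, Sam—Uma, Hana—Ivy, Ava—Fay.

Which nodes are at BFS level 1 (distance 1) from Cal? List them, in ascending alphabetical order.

Ava, Eli, Lou, Sam

Level 0: Cal
Level 1: Ava, Eli, Lou, Sam
Level 2: Cyd, Fay, Hana, Ivy, Kai, Nia, Omar, Uma, Yul
Level 3: Pia, Wes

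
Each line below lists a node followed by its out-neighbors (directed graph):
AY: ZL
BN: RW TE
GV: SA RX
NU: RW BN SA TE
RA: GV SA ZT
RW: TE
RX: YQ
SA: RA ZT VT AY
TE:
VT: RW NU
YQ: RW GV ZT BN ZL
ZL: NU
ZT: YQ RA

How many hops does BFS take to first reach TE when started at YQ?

2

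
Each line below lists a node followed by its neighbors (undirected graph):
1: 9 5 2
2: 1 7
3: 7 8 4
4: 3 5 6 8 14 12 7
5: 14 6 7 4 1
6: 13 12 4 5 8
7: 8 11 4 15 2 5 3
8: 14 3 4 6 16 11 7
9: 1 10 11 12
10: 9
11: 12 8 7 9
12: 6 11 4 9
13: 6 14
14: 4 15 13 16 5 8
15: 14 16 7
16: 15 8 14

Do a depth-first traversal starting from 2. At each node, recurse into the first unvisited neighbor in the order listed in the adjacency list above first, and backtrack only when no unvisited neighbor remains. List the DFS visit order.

2, 1, 9, 10, 11, 12, 6, 13, 14, 4, 3, 7, 8, 16, 15, 5

Visit 2
2 → 1
1 → 9
9 → 10
9 → 11
11 → 12
12 → 6
6 → 13
13 → 14
14 → 4
4 → 3
3 → 7
7 → 8
8 → 16
16 → 15
7 → 5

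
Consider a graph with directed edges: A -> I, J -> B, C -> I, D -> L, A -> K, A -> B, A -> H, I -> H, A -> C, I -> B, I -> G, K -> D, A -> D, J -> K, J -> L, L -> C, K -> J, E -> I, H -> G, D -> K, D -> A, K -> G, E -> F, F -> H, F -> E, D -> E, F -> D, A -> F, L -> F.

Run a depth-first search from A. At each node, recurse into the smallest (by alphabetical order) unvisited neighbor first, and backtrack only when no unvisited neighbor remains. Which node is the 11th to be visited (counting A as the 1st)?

J

Visit A
A → B
A → C
C → I
I → G
I → H
A → D
D → E
E → F
D → K
K → J
J → L

Visit order: A, B, C, I, G, H, D, E, F, K, J, L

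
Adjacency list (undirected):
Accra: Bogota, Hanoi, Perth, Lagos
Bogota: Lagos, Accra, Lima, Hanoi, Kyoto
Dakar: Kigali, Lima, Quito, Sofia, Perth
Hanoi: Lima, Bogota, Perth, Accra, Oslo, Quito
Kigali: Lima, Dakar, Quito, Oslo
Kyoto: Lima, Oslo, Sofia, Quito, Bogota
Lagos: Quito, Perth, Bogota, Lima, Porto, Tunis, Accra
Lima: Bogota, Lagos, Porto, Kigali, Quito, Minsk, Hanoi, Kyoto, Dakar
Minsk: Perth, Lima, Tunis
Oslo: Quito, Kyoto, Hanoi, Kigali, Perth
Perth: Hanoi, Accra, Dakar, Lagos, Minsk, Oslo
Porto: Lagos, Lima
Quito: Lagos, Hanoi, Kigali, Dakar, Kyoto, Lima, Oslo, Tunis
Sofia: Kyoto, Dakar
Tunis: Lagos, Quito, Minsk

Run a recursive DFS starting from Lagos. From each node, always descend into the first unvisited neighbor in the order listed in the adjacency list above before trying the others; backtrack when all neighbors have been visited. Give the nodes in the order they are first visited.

Lagos → Quito → Hanoi → Lima → Bogota → Accra → Perth → Dakar → Kigali → Oslo → Kyoto → Sofia → Minsk → Tunis → Porto

Visit Lagos
Lagos → Quito
Quito → Hanoi
Hanoi → Lima
Lima → Bogota
Bogota → Accra
Accra → Perth
Perth → Dakar
Dakar → Kigali
Kigali → Oslo
Oslo → Kyoto
Kyoto → Sofia
Perth → Minsk
Minsk → Tunis
Lima → Porto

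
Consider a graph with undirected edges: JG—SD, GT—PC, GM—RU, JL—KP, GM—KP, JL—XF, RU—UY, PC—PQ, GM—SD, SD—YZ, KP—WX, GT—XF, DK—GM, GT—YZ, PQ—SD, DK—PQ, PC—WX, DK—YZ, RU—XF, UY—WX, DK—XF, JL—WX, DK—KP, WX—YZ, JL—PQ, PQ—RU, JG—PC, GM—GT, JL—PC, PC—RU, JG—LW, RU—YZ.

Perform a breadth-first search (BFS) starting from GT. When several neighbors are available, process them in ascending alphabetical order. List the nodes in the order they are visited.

Visit GT; enqueue GM, PC, XF, YZ → queue [GM, PC, XF, YZ]
Visit GM; enqueue DK, KP, RU, SD → queue [PC, XF, YZ, DK, KP, RU, SD]
Visit PC; enqueue JG, JL, PQ, WX → queue [XF, YZ, DK, KP, RU, SD, JG, JL, PQ, WX]
Visit XF → queue [YZ, DK, KP, RU, SD, JG, JL, PQ, WX]
Visit YZ → queue [DK, KP, RU, SD, JG, JL, PQ, WX]
Visit DK → queue [KP, RU, SD, JG, JL, PQ, WX]
Visit KP → queue [RU, SD, JG, JL, PQ, WX]
Visit RU; enqueue UY → queue [SD, JG, JL, PQ, WX, UY]
Visit SD → queue [JG, JL, PQ, WX, UY]
Visit JG; enqueue LW → queue [JL, PQ, WX, UY, LW]
Visit JL → queue [PQ, WX, UY, LW]
Visit PQ → queue [WX, UY, LW]
Visit WX → queue [UY, LW]
Visit UY → queue [LW]
Visit LW → queue []

GT → GM → PC → XF → YZ → DK → KP → RU → SD → JG → JL → PQ → WX → UY → LW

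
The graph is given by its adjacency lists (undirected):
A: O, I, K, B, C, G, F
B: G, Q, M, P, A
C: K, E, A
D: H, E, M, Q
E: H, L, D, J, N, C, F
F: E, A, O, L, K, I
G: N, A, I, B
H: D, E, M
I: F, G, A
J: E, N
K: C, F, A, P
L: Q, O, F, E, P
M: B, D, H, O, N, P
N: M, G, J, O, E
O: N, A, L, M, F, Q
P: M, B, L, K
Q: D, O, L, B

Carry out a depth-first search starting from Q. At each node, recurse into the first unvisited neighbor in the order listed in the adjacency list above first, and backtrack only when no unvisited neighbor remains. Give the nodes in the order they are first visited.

Visit Q
Q → D
D → H
H → E
E → L
L → O
O → N
N → M
M → B
B → G
G → A
A → I
I → F
F → K
K → C
K → P
N → J

Q, D, H, E, L, O, N, M, B, G, A, I, F, K, C, P, J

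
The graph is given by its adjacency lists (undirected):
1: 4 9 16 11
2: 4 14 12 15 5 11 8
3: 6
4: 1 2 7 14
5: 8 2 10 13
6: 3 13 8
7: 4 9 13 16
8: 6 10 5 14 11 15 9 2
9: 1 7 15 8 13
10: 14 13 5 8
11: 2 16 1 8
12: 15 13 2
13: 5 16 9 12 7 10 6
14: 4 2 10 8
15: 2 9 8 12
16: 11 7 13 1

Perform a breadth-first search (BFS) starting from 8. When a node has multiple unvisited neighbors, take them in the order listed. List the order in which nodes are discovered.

8 -> 6 -> 10 -> 5 -> 14 -> 11 -> 15 -> 9 -> 2 -> 3 -> 13 -> 4 -> 16 -> 1 -> 12 -> 7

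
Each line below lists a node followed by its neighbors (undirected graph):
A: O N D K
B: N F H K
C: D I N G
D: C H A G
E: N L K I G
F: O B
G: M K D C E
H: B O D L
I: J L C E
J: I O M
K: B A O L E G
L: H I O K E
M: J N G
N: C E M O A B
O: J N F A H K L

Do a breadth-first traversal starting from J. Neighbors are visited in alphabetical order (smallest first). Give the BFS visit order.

J, I, M, O, C, E, L, G, N, A, F, H, K, D, B

Visit J; enqueue I, M, O → queue [I, M, O]
Visit I; enqueue C, E, L → queue [M, O, C, E, L]
Visit M; enqueue G, N → queue [O, C, E, L, G, N]
Visit O; enqueue A, F, H, K → queue [C, E, L, G, N, A, F, H, K]
Visit C; enqueue D → queue [E, L, G, N, A, F, H, K, D]
Visit E → queue [L, G, N, A, F, H, K, D]
Visit L → queue [G, N, A, F, H, K, D]
Visit G → queue [N, A, F, H, K, D]
Visit N; enqueue B → queue [A, F, H, K, D, B]
Visit A → queue [F, H, K, D, B]
Visit F → queue [H, K, D, B]
Visit H → queue [K, D, B]
Visit K → queue [D, B]
Visit D → queue [B]
Visit B → queue []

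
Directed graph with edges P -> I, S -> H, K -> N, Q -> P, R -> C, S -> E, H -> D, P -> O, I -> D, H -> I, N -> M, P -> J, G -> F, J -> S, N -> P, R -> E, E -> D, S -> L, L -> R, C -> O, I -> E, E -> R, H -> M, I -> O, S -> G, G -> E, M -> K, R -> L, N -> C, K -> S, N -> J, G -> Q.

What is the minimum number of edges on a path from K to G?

2

Level 0: K
Level 1: N, S
Level 2: C, E, G, H, J, L, M, P
Level 3: D, F, I, O, Q, R
G first appears at level 2.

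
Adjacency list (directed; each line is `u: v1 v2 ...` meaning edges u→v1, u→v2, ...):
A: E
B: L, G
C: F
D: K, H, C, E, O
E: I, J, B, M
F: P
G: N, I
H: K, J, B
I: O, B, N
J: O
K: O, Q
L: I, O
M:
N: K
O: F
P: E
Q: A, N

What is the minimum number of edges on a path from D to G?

Level 0: D
Level 1: C, E, H, K, O
Level 2: B, F, I, J, M, Q
Level 3: A, G, L, N, P
G first appears at level 3.

3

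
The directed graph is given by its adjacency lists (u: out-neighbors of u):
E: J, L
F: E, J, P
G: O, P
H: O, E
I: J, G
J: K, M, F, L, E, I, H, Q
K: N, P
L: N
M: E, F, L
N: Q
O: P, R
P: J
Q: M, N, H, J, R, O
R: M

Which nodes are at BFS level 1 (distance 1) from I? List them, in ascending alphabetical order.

G, J

Level 0: I
Level 1: G, J
Level 2: E, F, H, K, L, M, O, P, Q
Level 3: N, R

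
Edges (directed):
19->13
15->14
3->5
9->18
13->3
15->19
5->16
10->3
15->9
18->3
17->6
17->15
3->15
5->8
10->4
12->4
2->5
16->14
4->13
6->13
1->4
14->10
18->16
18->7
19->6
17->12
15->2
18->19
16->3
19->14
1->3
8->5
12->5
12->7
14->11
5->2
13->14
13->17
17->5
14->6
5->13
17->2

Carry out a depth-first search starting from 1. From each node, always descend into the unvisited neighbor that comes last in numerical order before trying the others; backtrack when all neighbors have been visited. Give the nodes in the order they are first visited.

Visit 1
1 → 4
4 → 13
13 → 17
17 → 15
15 → 19
19 → 14
14 → 11
14 → 10
10 → 3
3 → 5
5 → 16
5 → 8
5 → 2
14 → 6
15 → 9
9 → 18
18 → 7
17 → 12

1 → 4 → 13 → 17 → 15 → 19 → 14 → 11 → 10 → 3 → 5 → 16 → 8 → 2 → 6 → 9 → 18 → 7 → 12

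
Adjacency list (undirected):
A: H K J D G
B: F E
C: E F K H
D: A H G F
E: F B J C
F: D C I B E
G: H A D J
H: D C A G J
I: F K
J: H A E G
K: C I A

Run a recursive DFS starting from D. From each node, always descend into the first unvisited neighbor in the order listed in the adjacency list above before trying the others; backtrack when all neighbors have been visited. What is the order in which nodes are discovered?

D -> A -> H -> C -> E -> F -> I -> K -> B -> J -> G

Visit D
D → A
A → H
H → C
C → E
E → F
F → I
I → K
F → B
E → J
J → G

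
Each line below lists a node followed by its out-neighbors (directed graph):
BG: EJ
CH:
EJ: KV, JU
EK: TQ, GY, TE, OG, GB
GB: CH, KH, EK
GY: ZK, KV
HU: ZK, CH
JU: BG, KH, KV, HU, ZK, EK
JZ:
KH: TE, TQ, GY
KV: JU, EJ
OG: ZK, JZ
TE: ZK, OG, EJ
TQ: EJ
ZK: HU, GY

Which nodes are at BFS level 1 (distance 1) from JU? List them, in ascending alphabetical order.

Level 0: JU
Level 1: BG, EK, HU, KH, KV, ZK
Level 2: CH, EJ, GB, GY, OG, TE, TQ
Level 3: JZ

BG, EK, HU, KH, KV, ZK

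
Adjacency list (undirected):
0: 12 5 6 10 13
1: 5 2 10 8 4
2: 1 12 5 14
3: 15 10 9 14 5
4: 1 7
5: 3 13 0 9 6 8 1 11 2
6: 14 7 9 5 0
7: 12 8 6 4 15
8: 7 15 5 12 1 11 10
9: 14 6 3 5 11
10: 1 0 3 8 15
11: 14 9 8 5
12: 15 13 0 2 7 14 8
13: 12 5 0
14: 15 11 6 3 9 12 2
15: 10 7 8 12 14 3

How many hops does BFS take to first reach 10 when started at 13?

2

Level 0: 13
Level 1: 0, 5, 12
Level 2: 1, 2, 3, 6, 7, 8, 9, 10, 11, 14, 15
Level 3: 4
10 first appears at level 2.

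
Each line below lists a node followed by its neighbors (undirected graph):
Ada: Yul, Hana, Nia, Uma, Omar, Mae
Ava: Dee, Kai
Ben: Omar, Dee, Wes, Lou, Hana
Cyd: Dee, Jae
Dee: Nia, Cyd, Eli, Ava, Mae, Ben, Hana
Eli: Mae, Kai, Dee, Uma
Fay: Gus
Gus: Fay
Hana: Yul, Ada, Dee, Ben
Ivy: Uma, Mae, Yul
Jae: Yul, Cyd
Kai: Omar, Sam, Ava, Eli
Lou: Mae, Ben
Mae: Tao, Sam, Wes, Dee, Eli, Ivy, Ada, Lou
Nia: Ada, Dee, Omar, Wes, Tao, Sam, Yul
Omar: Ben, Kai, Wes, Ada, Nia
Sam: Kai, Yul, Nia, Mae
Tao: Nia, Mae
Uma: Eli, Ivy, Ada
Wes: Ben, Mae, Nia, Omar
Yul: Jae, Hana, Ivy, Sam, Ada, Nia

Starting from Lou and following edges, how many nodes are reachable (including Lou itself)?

19

BFS from Lou visits: Lou, Mae, Ben, Tao, Sam, Wes, Dee, Eli, Ivy, Ada, Omar, Hana, Nia, Kai, Yul, Cyd, Ava, Uma, Jae
Reachable nodes: 19 of 21 total.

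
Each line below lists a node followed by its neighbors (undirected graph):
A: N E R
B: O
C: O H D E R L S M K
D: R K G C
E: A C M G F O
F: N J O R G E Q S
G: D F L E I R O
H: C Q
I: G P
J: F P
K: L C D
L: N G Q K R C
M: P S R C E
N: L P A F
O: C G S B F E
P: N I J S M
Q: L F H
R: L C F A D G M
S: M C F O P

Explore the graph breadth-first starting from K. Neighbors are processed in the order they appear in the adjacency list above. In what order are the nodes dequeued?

K, L, C, D, N, G, Q, R, O, H, E, S, M, P, A, F, I, B, J

Visit K; enqueue L, C, D → queue [L, C, D]
Visit L; enqueue N, G, Q, R → queue [C, D, N, G, Q, R]
Visit C; enqueue O, H, E, S, M → queue [D, N, G, Q, R, O, H, E, S, M]
Visit D → queue [N, G, Q, R, O, H, E, S, M]
Visit N; enqueue P, A, F → queue [G, Q, R, O, H, E, S, M, P, A, F]
Visit G; enqueue I → queue [Q, R, O, H, E, S, M, P, A, F, I]
Visit Q → queue [R, O, H, E, S, M, P, A, F, I]
Visit R → queue [O, H, E, S, M, P, A, F, I]
Visit O; enqueue B → queue [H, E, S, M, P, A, F, I, B]
Visit H → queue [E, S, M, P, A, F, I, B]
Visit E → queue [S, M, P, A, F, I, B]
Visit S → queue [M, P, A, F, I, B]
Visit M → queue [P, A, F, I, B]
Visit P; enqueue J → queue [A, F, I, B, J]
Visit A → queue [F, I, B, J]
Visit F → queue [I, B, J]
Visit I → queue [B, J]
Visit B → queue [J]
Visit J → queue []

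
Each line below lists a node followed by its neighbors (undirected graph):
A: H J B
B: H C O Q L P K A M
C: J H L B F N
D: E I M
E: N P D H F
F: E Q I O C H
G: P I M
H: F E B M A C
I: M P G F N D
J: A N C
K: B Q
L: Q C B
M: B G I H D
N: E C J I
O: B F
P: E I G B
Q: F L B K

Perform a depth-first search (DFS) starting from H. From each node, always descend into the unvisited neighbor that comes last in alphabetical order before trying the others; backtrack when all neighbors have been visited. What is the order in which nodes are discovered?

Visit H
H → M
M → I
I → P
P → G
P → E
E → N
N → J
J → C
C → L
L → Q
Q → K
K → B
B → O
O → F
B → A
E → D

H → M → I → P → G → E → N → J → C → L → Q → K → B → O → F → A → D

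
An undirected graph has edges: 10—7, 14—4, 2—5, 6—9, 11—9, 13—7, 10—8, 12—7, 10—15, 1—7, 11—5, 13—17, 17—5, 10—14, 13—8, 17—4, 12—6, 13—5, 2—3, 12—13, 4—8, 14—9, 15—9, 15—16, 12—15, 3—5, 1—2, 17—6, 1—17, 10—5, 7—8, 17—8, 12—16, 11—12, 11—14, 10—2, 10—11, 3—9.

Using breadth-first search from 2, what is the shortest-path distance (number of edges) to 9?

Level 0: 2
Level 1: 1, 3, 5, 10
Level 2: 7, 8, 9, 11, 13, 14, 15, 17
Level 3: 4, 6, 12, 16
9 first appears at level 2.

2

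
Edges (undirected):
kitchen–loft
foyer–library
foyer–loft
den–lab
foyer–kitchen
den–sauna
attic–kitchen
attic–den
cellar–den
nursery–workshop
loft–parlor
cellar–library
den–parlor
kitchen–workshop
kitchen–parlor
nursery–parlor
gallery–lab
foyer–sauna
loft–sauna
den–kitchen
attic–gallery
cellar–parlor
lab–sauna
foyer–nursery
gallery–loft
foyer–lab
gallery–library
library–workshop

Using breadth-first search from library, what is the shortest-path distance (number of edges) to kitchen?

Level 0: library
Level 1: cellar, foyer, gallery, workshop
Level 2: attic, den, kitchen, lab, loft, nursery, parlor, sauna
kitchen first appears at level 2.

2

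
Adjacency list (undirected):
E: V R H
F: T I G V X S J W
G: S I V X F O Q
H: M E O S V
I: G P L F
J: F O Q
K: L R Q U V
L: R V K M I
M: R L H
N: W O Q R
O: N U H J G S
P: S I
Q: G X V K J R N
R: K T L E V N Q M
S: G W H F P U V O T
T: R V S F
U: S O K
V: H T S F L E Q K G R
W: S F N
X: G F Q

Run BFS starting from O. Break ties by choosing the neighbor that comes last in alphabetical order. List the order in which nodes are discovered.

Visit O; enqueue U, S, N, J, H, G → queue [U, S, N, J, H, G]
Visit U; enqueue K → queue [S, N, J, H, G, K]
Visit S; enqueue W, V, T, P, F → queue [N, J, H, G, K, W, V, T, P, F]
Visit N; enqueue R, Q → queue [J, H, G, K, W, V, T, P, F, R, Q]
Visit J → queue [H, G, K, W, V, T, P, F, R, Q]
Visit H; enqueue M, E → queue [G, K, W, V, T, P, F, R, Q, M, E]
Visit G; enqueue X, I → queue [K, W, V, T, P, F, R, Q, M, E, X, I]
Visit K; enqueue L → queue [W, V, T, P, F, R, Q, M, E, X, I, L]
Visit W → queue [V, T, P, F, R, Q, M, E, X, I, L]
Visit V → queue [T, P, F, R, Q, M, E, X, I, L]
Visit T → queue [P, F, R, Q, M, E, X, I, L]
Visit P → queue [F, R, Q, M, E, X, I, L]
Visit F → queue [R, Q, M, E, X, I, L]
Visit R → queue [Q, M, E, X, I, L]
Visit Q → queue [M, E, X, I, L]
Visit M → queue [E, X, I, L]
Visit E → queue [X, I, L]
Visit X → queue [I, L]
Visit I → queue [L]
Visit L → queue []

O, U, S, N, J, H, G, K, W, V, T, P, F, R, Q, M, E, X, I, L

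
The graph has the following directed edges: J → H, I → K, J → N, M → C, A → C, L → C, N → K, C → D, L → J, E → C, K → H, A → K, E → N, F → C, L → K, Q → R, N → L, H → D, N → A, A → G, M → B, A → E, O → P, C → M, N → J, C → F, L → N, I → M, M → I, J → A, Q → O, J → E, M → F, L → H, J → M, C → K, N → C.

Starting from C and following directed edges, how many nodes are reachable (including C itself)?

8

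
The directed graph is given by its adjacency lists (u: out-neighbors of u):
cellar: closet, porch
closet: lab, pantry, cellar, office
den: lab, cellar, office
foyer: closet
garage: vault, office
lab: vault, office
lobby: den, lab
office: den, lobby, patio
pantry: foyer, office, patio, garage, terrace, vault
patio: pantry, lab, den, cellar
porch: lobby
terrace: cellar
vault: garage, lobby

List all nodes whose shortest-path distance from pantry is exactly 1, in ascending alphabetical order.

Level 0: pantry
Level 1: foyer, garage, office, patio, terrace, vault
Level 2: cellar, closet, den, lab, lobby
Level 3: porch

foyer, garage, office, patio, terrace, vault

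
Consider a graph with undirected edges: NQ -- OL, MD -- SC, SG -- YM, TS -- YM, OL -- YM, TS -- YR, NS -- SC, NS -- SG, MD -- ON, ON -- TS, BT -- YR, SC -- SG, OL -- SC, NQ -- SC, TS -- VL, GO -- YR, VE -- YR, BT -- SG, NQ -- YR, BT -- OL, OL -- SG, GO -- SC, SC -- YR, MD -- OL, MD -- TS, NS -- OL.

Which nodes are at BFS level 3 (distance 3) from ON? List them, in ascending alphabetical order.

BT, GO, NQ, NS, SG, VE

Level 0: ON
Level 1: MD, TS
Level 2: OL, SC, VL, YM, YR
Level 3: BT, GO, NQ, NS, SG, VE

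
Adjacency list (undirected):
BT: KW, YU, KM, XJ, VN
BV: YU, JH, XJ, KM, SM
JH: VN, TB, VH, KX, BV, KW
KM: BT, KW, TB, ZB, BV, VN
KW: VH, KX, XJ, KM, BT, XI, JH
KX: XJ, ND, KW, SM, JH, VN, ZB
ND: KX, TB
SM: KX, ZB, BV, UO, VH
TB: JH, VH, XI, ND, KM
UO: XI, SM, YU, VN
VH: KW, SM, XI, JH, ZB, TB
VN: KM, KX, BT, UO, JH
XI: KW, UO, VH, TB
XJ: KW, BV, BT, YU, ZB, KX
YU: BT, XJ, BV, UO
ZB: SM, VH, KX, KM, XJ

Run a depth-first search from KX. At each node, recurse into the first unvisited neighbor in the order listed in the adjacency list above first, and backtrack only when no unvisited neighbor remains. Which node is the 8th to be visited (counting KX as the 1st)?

BT

Visit KX
KX → XJ
XJ → KW
KW → VH
VH → SM
SM → ZB
ZB → KM
KM → BT
BT → YU
YU → BV
BV → JH
JH → VN
VN → UO
UO → XI
XI → TB
TB → ND

Visit order: KX, XJ, KW, VH, SM, ZB, KM, BT, YU, BV, JH, VN, UO, XI, TB, ND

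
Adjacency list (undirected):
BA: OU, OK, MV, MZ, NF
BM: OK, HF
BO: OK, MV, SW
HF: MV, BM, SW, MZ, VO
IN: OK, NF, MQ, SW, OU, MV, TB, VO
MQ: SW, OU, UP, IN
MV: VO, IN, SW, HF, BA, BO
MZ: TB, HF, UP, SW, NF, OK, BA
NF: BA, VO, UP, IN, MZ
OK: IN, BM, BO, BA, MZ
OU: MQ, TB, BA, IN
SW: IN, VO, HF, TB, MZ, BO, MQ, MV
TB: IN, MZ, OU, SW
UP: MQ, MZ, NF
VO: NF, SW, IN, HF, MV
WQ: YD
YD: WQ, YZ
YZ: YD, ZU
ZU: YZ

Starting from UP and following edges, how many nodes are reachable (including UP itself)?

BFS from UP visits: UP, MQ, MZ, NF, SW, OU, IN, TB, HF, OK, BA, VO, BO, MV, BM
Reachable nodes: 15 of 19 total.

15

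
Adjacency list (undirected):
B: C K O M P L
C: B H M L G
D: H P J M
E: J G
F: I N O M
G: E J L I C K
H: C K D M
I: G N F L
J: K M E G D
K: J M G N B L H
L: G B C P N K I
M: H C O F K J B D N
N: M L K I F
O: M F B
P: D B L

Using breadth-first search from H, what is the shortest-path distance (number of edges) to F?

Level 0: H
Level 1: C, D, K, M
Level 2: B, F, G, J, L, N, O, P
Level 3: E, I
F first appears at level 2.

2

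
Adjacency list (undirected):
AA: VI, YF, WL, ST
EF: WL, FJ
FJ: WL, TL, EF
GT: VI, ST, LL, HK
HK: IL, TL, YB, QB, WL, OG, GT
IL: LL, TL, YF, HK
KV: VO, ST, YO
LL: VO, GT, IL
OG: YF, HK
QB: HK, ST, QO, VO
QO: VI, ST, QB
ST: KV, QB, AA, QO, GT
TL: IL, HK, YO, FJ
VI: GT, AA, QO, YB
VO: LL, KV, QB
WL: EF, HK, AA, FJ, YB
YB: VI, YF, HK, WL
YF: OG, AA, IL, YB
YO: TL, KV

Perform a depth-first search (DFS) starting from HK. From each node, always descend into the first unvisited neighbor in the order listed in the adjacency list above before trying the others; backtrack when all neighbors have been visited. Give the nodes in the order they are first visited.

HK, IL, LL, VO, KV, ST, QB, QO, VI, GT, AA, YF, OG, YB, WL, EF, FJ, TL, YO

Visit HK
HK → IL
IL → LL
LL → VO
VO → KV
KV → ST
ST → QB
QB → QO
QO → VI
VI → GT
VI → AA
AA → YF
YF → OG
YF → YB
YB → WL
WL → EF
EF → FJ
FJ → TL
TL → YO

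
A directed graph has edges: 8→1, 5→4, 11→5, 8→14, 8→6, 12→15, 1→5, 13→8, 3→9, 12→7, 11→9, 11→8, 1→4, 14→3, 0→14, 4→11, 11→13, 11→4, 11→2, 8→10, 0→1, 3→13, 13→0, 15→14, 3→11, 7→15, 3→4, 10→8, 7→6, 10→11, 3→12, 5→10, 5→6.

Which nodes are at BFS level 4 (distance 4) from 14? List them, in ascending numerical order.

1, 6, 10

Level 0: 14
Level 1: 3
Level 2: 4, 9, 11, 12, 13
Level 3: 0, 2, 5, 7, 8, 15
Level 4: 1, 6, 10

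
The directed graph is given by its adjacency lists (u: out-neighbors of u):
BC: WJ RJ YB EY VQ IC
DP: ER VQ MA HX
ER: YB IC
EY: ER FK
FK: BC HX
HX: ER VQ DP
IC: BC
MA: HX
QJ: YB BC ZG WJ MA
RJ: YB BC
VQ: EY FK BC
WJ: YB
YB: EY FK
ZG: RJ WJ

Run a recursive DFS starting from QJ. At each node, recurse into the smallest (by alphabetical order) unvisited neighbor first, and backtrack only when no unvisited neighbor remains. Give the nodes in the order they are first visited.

QJ → BC → EY → ER → IC → YB → FK → HX → DP → MA → VQ → RJ → WJ → ZG

Visit QJ
QJ → BC
BC → EY
EY → ER
ER → IC
ER → YB
YB → FK
FK → HX
HX → DP
DP → MA
DP → VQ
BC → RJ
BC → WJ
QJ → ZG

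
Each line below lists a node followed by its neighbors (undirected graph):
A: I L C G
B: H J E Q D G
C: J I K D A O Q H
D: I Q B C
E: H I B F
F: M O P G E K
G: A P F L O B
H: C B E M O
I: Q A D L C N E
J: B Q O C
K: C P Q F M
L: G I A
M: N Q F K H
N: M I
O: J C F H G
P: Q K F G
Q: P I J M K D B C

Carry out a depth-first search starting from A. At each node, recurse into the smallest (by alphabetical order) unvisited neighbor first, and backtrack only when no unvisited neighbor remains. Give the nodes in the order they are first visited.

A -> C -> D -> B -> E -> F -> G -> L -> I -> N -> M -> H -> O -> J -> Q -> K -> P

Visit A
A → C
C → D
D → B
B → E
E → F
F → G
G → L
L → I
I → N
N → M
M → H
H → O
O → J
J → Q
Q → K
K → P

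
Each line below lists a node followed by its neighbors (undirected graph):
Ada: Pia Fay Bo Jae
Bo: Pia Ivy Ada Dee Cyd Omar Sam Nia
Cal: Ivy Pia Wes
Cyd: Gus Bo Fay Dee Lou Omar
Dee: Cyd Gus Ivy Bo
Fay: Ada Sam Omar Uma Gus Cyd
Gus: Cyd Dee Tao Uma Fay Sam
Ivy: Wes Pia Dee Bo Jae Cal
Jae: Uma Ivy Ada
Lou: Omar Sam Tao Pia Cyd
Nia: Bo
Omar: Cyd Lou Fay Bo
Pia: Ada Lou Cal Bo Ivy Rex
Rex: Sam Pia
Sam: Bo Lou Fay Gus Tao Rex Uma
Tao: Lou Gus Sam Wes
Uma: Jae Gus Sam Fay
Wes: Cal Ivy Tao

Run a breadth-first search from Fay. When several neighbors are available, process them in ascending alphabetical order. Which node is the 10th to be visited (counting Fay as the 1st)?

Visit Fay; enqueue Ada, Cyd, Gus, Omar, Sam, Uma → queue [Ada, Cyd, Gus, Omar, Sam, Uma]
Visit Ada; enqueue Bo, Jae, Pia → queue [Cyd, Gus, Omar, Sam, Uma, Bo, Jae, Pia]
Visit Cyd; enqueue Dee, Lou → queue [Gus, Omar, Sam, Uma, Bo, Jae, Pia, Dee, Lou]
Visit Gus; enqueue Tao → queue [Omar, Sam, Uma, Bo, Jae, Pia, Dee, Lou, Tao]
Visit Omar → queue [Sam, Uma, Bo, Jae, Pia, Dee, Lou, Tao]
Visit Sam; enqueue Rex → queue [Uma, Bo, Jae, Pia, Dee, Lou, Tao, Rex]
Visit Uma → queue [Bo, Jae, Pia, Dee, Lou, Tao, Rex]
Visit Bo; enqueue Ivy, Nia → queue [Jae, Pia, Dee, Lou, Tao, Rex, Ivy, Nia]
Visit Jae → queue [Pia, Dee, Lou, Tao, Rex, Ivy, Nia]
Visit Pia; enqueue Cal → queue [Dee, Lou, Tao, Rex, Ivy, Nia, Cal]
Visit Dee → queue [Lou, Tao, Rex, Ivy, Nia, Cal]
Visit Lou → queue [Tao, Rex, Ivy, Nia, Cal]
Visit Tao; enqueue Wes → queue [Rex, Ivy, Nia, Cal, Wes]
Visit Rex → queue [Ivy, Nia, Cal, Wes]
Visit Ivy → queue [Nia, Cal, Wes]
Visit Nia → queue [Cal, Wes]
Visit Cal → queue [Wes]
Visit Wes → queue []

Visit order: Fay, Ada, Cyd, Gus, Omar, Sam, Uma, Bo, Jae, Pia, Dee, Lou, Tao, Rex, Ivy, Nia, Cal, Wes

Pia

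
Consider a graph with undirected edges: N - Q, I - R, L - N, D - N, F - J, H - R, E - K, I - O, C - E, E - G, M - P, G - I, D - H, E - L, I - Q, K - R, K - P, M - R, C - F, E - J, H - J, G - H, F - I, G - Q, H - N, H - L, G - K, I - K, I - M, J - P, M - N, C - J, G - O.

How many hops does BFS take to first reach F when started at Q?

2

Level 0: Q
Level 1: G, I, N
Level 2: D, E, F, H, K, L, M, O, R
Level 3: C, J, P
F first appears at level 2.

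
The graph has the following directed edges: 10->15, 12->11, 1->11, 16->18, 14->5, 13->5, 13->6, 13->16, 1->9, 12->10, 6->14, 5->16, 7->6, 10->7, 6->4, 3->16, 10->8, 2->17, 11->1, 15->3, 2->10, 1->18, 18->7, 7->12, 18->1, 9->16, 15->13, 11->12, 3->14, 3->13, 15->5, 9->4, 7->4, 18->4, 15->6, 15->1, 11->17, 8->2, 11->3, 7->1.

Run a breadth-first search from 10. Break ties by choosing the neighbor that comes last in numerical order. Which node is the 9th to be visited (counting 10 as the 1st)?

Visit 10; enqueue 15, 8, 7 → queue [15, 8, 7]
Visit 15; enqueue 13, 6, 5, 3, 1 → queue [8, 7, 13, 6, 5, 3, 1]
Visit 8; enqueue 2 → queue [7, 13, 6, 5, 3, 1, 2]
Visit 7; enqueue 12, 4 → queue [13, 6, 5, 3, 1, 2, 12, 4]
Visit 13; enqueue 16 → queue [6, 5, 3, 1, 2, 12, 4, 16]
Visit 6; enqueue 14 → queue [5, 3, 1, 2, 12, 4, 16, 14]
Visit 5 → queue [3, 1, 2, 12, 4, 16, 14]
Visit 3 → queue [1, 2, 12, 4, 16, 14]
Visit 1; enqueue 18, 11, 9 → queue [2, 12, 4, 16, 14, 18, 11, 9]
Visit 2; enqueue 17 → queue [12, 4, 16, 14, 18, 11, 9, 17]
Visit 12 → queue [4, 16, 14, 18, 11, 9, 17]
Visit 4 → queue [16, 14, 18, 11, 9, 17]
Visit 16 → queue [14, 18, 11, 9, 17]
Visit 14 → queue [18, 11, 9, 17]
Visit 18 → queue [11, 9, 17]
Visit 11 → queue [9, 17]
Visit 9 → queue [17]
Visit 17 → queue []

Visit order: 10, 15, 8, 7, 13, 6, 5, 3, 1, 2, 12, 4, 16, 14, 18, 11, 9, 17

1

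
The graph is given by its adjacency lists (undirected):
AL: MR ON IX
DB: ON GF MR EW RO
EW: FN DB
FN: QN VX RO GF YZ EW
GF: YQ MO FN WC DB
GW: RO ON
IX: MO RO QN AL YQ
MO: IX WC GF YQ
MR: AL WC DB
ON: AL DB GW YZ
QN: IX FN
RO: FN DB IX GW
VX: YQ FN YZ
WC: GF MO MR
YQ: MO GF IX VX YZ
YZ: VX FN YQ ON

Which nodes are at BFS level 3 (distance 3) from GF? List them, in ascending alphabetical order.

AL, GW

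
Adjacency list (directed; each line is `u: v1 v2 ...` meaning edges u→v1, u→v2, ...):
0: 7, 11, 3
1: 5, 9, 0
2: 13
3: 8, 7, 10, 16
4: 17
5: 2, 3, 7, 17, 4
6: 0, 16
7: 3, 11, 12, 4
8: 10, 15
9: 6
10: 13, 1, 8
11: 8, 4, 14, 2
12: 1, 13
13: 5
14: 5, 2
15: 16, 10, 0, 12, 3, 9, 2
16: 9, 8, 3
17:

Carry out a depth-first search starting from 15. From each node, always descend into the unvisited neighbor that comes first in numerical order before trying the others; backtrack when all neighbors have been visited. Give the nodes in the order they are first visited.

15, 0, 3, 7, 4, 17, 11, 2, 13, 5, 8, 10, 1, 9, 6, 16, 14, 12

Visit 15
15 → 0
0 → 3
3 → 7
7 → 4
4 → 17
7 → 11
11 → 2
2 → 13
13 → 5
11 → 8
8 → 10
10 → 1
1 → 9
9 → 6
6 → 16
11 → 14
7 → 12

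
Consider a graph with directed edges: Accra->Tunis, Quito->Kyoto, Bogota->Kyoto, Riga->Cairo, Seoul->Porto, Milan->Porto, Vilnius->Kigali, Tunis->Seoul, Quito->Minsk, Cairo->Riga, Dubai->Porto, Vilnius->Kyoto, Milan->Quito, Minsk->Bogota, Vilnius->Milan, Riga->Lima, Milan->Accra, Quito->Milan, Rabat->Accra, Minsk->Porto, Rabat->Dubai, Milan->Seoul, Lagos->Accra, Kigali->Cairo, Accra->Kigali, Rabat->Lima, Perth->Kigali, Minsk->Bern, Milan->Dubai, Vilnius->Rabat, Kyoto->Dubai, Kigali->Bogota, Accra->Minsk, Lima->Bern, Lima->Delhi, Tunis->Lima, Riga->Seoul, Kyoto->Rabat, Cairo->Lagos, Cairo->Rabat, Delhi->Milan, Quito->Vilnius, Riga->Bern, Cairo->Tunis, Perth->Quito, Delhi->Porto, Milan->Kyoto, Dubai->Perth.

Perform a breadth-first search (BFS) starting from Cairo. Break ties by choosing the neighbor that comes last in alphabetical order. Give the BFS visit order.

Cairo Tunis Riga Rabat Lagos Seoul Lima Bern Dubai Accra Porto Delhi Perth Minsk Kigali Milan Quito Bogota Kyoto Vilnius

Visit Cairo; enqueue Tunis, Riga, Rabat, Lagos → queue [Tunis, Riga, Rabat, Lagos]
Visit Tunis; enqueue Seoul, Lima → queue [Riga, Rabat, Lagos, Seoul, Lima]
Visit Riga; enqueue Bern → queue [Rabat, Lagos, Seoul, Lima, Bern]
Visit Rabat; enqueue Dubai, Accra → queue [Lagos, Seoul, Lima, Bern, Dubai, Accra]
Visit Lagos → queue [Seoul, Lima, Bern, Dubai, Accra]
Visit Seoul; enqueue Porto → queue [Lima, Bern, Dubai, Accra, Porto]
Visit Lima; enqueue Delhi → queue [Bern, Dubai, Accra, Porto, Delhi]
Visit Bern → queue [Dubai, Accra, Porto, Delhi]
Visit Dubai; enqueue Perth → queue [Accra, Porto, Delhi, Perth]
Visit Accra; enqueue Minsk, Kigali → queue [Porto, Delhi, Perth, Minsk, Kigali]
Visit Porto → queue [Delhi, Perth, Minsk, Kigali]
Visit Delhi; enqueue Milan → queue [Perth, Minsk, Kigali, Milan]
Visit Perth; enqueue Quito → queue [Minsk, Kigali, Milan, Quito]
Visit Minsk; enqueue Bogota → queue [Kigali, Milan, Quito, Bogota]
Visit Kigali → queue [Milan, Quito, Bogota]
Visit Milan; enqueue Kyoto → queue [Quito, Bogota, Kyoto]
Visit Quito; enqueue Vilnius → queue [Bogota, Kyoto, Vilnius]
Visit Bogota → queue [Kyoto, Vilnius]
Visit Kyoto → queue [Vilnius]
Visit Vilnius → queue []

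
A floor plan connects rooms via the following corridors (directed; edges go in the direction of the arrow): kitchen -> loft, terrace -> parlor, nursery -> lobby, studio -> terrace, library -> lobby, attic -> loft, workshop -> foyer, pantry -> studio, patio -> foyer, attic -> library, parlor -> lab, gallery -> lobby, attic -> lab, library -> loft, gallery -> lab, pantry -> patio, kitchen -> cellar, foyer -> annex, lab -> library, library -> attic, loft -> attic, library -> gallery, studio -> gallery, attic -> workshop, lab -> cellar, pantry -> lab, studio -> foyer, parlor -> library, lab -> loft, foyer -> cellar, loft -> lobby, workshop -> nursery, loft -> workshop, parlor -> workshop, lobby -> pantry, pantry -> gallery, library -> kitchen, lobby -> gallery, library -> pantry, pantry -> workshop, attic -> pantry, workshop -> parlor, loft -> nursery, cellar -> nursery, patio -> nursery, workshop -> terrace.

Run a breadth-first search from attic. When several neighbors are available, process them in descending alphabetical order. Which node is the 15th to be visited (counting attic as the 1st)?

kitchen

Visit attic; enqueue workshop, pantry, loft, library, lab → queue [workshop, pantry, loft, library, lab]
Visit workshop; enqueue terrace, parlor, nursery, foyer → queue [pantry, loft, library, lab, terrace, parlor, nursery, foyer]
Visit pantry; enqueue studio, patio, gallery → queue [loft, library, lab, terrace, parlor, nursery, foyer, studio, patio, gallery]
Visit loft; enqueue lobby → queue [library, lab, terrace, parlor, nursery, foyer, studio, patio, gallery, lobby]
Visit library; enqueue kitchen → queue [lab, terrace, parlor, nursery, foyer, studio, patio, gallery, lobby, kitchen]
Visit lab; enqueue cellar → queue [terrace, parlor, nursery, foyer, studio, patio, gallery, lobby, kitchen, cellar]
Visit terrace → queue [parlor, nursery, foyer, studio, patio, gallery, lobby, kitchen, cellar]
Visit parlor → queue [nursery, foyer, studio, patio, gallery, lobby, kitchen, cellar]
Visit nursery → queue [foyer, studio, patio, gallery, lobby, kitchen, cellar]
Visit foyer; enqueue annex → queue [studio, patio, gallery, lobby, kitchen, cellar, annex]
Visit studio → queue [patio, gallery, lobby, kitchen, cellar, annex]
Visit patio → queue [gallery, lobby, kitchen, cellar, annex]
Visit gallery → queue [lobby, kitchen, cellar, annex]
Visit lobby → queue [kitchen, cellar, annex]
Visit kitchen → queue [cellar, annex]
Visit cellar → queue [annex]
Visit annex → queue []

Visit order: attic, workshop, pantry, loft, library, lab, terrace, parlor, nursery, foyer, studio, patio, gallery, lobby, kitchen, cellar, annex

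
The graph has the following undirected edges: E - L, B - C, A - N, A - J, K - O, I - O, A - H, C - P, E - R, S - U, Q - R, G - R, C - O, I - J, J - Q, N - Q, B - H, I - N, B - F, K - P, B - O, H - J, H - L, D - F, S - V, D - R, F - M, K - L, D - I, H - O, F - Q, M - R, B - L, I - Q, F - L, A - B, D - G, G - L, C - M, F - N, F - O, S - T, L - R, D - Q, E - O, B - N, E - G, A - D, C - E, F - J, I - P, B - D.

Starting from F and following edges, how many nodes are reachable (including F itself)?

18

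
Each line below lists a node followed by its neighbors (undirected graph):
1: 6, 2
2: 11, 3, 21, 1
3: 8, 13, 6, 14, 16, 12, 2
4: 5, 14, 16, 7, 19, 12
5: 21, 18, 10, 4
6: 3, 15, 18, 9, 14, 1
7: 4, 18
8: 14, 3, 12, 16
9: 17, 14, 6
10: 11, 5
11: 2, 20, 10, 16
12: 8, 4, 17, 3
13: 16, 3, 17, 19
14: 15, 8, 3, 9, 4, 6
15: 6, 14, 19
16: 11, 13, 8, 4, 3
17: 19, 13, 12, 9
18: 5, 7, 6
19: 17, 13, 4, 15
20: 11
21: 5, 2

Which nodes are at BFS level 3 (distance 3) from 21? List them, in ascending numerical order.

Level 0: 21
Level 1: 2, 5
Level 2: 1, 3, 4, 10, 11, 18
Level 3: 6, 7, 8, 12, 13, 14, 16, 19, 20
Level 4: 9, 15, 17

6, 7, 8, 12, 13, 14, 16, 19, 20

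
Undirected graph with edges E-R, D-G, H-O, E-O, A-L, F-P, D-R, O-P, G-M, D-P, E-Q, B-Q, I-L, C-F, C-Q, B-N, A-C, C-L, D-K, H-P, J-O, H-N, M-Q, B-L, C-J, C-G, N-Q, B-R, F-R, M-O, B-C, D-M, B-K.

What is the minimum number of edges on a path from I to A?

Level 0: I
Level 1: L
Level 2: A, B, C
Level 3: F, G, J, K, N, Q, R
Level 4: D, E, H, M, O, P
A first appears at level 2.

2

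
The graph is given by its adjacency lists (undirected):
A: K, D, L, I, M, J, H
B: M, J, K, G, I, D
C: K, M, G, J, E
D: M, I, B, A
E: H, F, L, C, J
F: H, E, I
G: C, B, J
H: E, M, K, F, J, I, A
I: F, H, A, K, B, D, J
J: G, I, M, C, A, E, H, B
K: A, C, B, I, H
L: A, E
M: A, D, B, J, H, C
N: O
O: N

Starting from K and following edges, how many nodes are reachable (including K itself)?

13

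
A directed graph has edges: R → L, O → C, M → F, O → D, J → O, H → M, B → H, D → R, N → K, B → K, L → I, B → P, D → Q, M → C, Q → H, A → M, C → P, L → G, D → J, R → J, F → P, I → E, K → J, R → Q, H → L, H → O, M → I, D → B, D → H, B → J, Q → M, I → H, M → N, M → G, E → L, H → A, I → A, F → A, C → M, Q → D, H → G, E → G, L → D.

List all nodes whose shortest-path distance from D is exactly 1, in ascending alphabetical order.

Level 0: D
Level 1: B, H, J, Q, R
Level 2: A, G, K, L, M, O, P
Level 3: C, F, I, N
Level 4: E

B, H, J, Q, R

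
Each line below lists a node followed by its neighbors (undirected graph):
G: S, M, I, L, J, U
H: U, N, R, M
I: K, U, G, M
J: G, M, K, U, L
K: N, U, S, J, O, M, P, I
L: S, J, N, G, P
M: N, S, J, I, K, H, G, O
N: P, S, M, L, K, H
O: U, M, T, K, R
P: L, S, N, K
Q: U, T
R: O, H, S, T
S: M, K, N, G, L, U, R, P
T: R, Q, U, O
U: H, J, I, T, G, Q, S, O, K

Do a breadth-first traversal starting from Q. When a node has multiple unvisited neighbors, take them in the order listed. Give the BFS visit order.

Visit Q; enqueue U, T → queue [U, T]
Visit U; enqueue H, J, I, G, S, O, K → queue [T, H, J, I, G, S, O, K]
Visit T; enqueue R → queue [H, J, I, G, S, O, K, R]
Visit H; enqueue N, M → queue [J, I, G, S, O, K, R, N, M]
Visit J; enqueue L → queue [I, G, S, O, K, R, N, M, L]
Visit I → queue [G, S, O, K, R, N, M, L]
Visit G → queue [S, O, K, R, N, M, L]
Visit S; enqueue P → queue [O, K, R, N, M, L, P]
Visit O → queue [K, R, N, M, L, P]
Visit K → queue [R, N, M, L, P]
Visit R → queue [N, M, L, P]
Visit N → queue [M, L, P]
Visit M → queue [L, P]
Visit L → queue [P]
Visit P → queue []

Q → U → T → H → J → I → G → S → O → K → R → N → M → L → P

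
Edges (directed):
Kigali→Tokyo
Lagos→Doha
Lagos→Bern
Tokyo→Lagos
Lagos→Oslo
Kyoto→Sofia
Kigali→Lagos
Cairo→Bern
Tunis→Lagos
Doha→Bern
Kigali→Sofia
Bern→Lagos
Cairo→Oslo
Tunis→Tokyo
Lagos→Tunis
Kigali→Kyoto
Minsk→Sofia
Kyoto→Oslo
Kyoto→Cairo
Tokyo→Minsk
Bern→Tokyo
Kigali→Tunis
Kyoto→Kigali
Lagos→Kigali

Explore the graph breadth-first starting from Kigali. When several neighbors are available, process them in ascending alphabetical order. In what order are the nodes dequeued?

Visit Kigali; enqueue Kyoto, Lagos, Sofia, Tokyo, Tunis → queue [Kyoto, Lagos, Sofia, Tokyo, Tunis]
Visit Kyoto; enqueue Cairo, Oslo → queue [Lagos, Sofia, Tokyo, Tunis, Cairo, Oslo]
Visit Lagos; enqueue Bern, Doha → queue [Sofia, Tokyo, Tunis, Cairo, Oslo, Bern, Doha]
Visit Sofia → queue [Tokyo, Tunis, Cairo, Oslo, Bern, Doha]
Visit Tokyo; enqueue Minsk → queue [Tunis, Cairo, Oslo, Bern, Doha, Minsk]
Visit Tunis → queue [Cairo, Oslo, Bern, Doha, Minsk]
Visit Cairo → queue [Oslo, Bern, Doha, Minsk]
Visit Oslo → queue [Bern, Doha, Minsk]
Visit Bern → queue [Doha, Minsk]
Visit Doha → queue [Minsk]
Visit Minsk → queue []

Kigali, Kyoto, Lagos, Sofia, Tokyo, Tunis, Cairo, Oslo, Bern, Doha, Minsk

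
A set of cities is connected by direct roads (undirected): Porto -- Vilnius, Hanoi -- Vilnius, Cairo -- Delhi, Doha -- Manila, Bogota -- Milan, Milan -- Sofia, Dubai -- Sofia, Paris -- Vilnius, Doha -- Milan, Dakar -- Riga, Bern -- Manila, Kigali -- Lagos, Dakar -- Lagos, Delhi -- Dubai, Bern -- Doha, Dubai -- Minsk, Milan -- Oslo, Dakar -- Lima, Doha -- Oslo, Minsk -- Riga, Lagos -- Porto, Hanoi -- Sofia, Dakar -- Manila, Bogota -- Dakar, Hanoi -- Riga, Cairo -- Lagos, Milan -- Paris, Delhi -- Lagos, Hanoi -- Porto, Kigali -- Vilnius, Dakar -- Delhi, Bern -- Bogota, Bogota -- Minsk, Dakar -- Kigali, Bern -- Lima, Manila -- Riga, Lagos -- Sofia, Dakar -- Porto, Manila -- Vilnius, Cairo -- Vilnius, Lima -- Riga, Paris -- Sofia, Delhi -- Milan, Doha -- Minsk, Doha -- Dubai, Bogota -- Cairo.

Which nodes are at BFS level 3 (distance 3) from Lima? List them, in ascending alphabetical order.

Cairo, Dubai, Milan, Oslo, Sofia, Vilnius

Level 0: Lima
Level 1: Bern, Dakar, Riga
Level 2: Bogota, Delhi, Doha, Hanoi, Kigali, Lagos, Manila, Minsk, Porto
Level 3: Cairo, Dubai, Milan, Oslo, Sofia, Vilnius
Level 4: Paris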